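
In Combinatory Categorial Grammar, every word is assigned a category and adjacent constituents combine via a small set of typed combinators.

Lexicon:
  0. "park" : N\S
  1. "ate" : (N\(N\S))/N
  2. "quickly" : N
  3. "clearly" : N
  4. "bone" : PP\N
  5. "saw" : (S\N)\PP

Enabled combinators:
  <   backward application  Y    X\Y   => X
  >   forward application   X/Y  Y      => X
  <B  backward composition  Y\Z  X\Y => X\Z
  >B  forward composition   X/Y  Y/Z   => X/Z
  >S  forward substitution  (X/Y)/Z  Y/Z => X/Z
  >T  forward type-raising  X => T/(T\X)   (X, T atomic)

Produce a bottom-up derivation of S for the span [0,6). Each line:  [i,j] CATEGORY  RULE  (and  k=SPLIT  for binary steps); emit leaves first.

[0,1] N\S  lex  "park"
[1,2] (N\(N\S))/N  lex  "ate"
[2,3] N  lex  "quickly"
[1,3] N\(N\S)  >  k=2
[0,3] N  <  k=1
[3,4] N  lex  "clearly"
[3,4] PP/(PP\N)  >T
[4,5] PP\N  lex  "bone"
[3,5] PP  >  k=4
[5,6] (S\N)\PP  lex  "saw"
[3,6] S\N  <  k=5
[0,6] S  <  k=3

[0,6] S   <
  [0,3] N   <
    [0,1] "park" : N\S
    [1,3] N\(N\S)   >
      [1,2] "ate" : (N\(N\S))/N
      [2,3] "quickly" : N
  [3,6] S\N   <
    [3,5] PP   >
      [3,4] PP/(PP\N)   >T
        [3,4] "clearly" : N
      [4,5] "bone" : PP\N
    [5,6] "saw" : (S\N)\PP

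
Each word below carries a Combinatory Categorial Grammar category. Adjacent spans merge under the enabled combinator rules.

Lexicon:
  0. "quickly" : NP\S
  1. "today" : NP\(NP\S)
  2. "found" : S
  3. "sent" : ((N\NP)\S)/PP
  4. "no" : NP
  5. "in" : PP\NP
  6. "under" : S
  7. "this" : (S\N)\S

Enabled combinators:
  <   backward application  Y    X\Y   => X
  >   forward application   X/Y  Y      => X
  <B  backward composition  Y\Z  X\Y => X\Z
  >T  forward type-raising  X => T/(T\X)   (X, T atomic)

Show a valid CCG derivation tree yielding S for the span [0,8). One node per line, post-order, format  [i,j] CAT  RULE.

[0,1] NP\S  lex  "quickly"
[1,2] NP\(NP\S)  lex  "today"
[0,2] NP  <  k=1
[2,3] S  lex  "found"
[3,4] ((N\NP)\S)/PP  lex  "sent"
[4,5] NP  lex  "no"
[5,6] PP\NP  lex  "in"
[4,6] PP  <  k=5
[3,6] (N\NP)\S  >  k=4
[2,6] N\NP  <  k=3
[6,7] S  lex  "under"
[7,8] (S\N)\S  lex  "this"
[6,8] S\N  <  k=7
[2,8] S\NP  <B  k=6
[0,8] S  <  k=2

[0,8] S   <
  [0,2] NP   <
    [0,1] "quickly" : NP\S
    [1,2] "today" : NP\(NP\S)
  [2,8] S\NP   <B
    [2,6] N\NP   <
      [2,3] "found" : S
      [3,6] (N\NP)\S   >
        [3,4] "sent" : ((N\NP)\S)/PP
        [4,6] PP   <
          [4,5] "no" : NP
          [5,6] "in" : PP\NP
    [6,8] S\N   <
      [6,7] "under" : S
      [7,8] "this" : (S\N)\S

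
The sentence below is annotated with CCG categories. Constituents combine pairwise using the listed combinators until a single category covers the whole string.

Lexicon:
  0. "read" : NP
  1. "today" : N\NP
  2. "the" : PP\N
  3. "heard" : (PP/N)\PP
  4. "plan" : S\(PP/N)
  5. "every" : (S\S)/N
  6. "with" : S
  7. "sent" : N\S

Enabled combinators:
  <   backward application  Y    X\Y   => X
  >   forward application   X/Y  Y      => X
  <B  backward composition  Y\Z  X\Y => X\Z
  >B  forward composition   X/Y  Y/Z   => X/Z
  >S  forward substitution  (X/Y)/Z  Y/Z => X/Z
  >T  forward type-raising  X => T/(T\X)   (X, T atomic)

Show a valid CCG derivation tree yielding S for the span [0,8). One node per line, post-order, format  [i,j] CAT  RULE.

[0,8] S   <
  [0,3] PP   >
    [0,1] PP/(PP\NP)   >T
      [0,1] "read" : NP
    [1,3] PP\NP   <B
      [1,2] "today" : N\NP
      [2,3] "the" : PP\N
  [3,8] S\PP   <B
    [3,5] S\PP   <B
      [3,4] "heard" : (PP/N)\PP
      [4,5] "plan" : S\(PP/N)
    [5,8] S\S   >
      [5,6] "every" : (S\S)/N
      [6,8] N   <
        [6,7] "with" : S
        [7,8] "sent" : N\S

[0,1] NP  lex  "read"
[0,1] PP/(PP\NP)  >T
[1,2] N\NP  lex  "today"
[2,3] PP\N  lex  "the"
[1,3] PP\NP  <B  k=2
[0,3] PP  >  k=1
[3,4] (PP/N)\PP  lex  "heard"
[4,5] S\(PP/N)  lex  "plan"
[3,5] S\PP  <B  k=4
[5,6] (S\S)/N  lex  "every"
[6,7] S  lex  "with"
[7,8] N\S  lex  "sent"
[6,8] N  <  k=7
[5,8] S\S  >  k=6
[3,8] S\PP  <B  k=5
[0,8] S  <  k=3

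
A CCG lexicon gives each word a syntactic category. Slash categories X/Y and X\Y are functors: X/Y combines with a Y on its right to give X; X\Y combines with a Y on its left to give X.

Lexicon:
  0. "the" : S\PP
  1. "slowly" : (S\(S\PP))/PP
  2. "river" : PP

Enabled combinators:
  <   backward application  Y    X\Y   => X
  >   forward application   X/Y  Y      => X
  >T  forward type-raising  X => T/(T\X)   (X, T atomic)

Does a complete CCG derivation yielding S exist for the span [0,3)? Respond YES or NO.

[0,3] S   <
  [0,1] "the" : S\PP
  [1,3] S\(S\PP)   >
    [1,2] "slowly" : (S\(S\PP))/PP
    [2,3] "river" : PP

YES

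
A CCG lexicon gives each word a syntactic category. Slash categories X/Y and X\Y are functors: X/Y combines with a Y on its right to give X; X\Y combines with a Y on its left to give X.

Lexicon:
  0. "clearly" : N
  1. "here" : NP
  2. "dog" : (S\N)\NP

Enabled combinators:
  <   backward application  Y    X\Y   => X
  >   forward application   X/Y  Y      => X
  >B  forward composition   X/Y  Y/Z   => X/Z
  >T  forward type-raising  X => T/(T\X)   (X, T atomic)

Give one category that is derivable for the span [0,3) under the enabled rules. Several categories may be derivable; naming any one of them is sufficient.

S

[0,3] S   >
  [0,1] S/(S\N)   >T
    [0,1] "clearly" : N
  [1,3] S\N   <
    [1,2] "here" : NP
    [2,3] "dog" : (S\N)\NP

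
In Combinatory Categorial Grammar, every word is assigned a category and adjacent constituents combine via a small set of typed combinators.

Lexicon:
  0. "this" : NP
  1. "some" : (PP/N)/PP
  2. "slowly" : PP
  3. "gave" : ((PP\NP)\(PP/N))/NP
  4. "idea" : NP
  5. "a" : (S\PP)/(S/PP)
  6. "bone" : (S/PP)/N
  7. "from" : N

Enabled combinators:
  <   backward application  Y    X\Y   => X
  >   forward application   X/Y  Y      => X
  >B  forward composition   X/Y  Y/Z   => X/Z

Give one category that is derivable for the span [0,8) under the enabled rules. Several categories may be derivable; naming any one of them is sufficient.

[0,8] S   <
  [0,5] PP   <
    [0,1] "this" : NP
    [1,5] PP\NP   <
      [1,3] PP/N   >
        [1,2] "some" : (PP/N)/PP
        [2,3] "slowly" : PP
      [3,5] (PP\NP)\(PP/N)   >
        [3,4] "gave" : ((PP\NP)\(PP/N))/NP
        [4,5] "idea" : NP
  [5,8] S\PP   >
    [5,6] "a" : (S\PP)/(S/PP)
    [6,8] S/PP   >
      [6,7] "bone" : (S/PP)/N
      [7,8] "from" : N

S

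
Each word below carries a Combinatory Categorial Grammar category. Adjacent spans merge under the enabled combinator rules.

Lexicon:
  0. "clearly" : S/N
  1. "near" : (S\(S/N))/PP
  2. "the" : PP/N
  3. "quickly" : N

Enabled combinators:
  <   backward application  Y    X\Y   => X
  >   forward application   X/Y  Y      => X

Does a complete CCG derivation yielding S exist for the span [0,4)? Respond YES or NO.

YES

[0,4] S   <
  [0,1] "clearly" : S/N
  [1,4] S\(S/N)   >
    [1,2] "near" : (S\(S/N))/PP
    [2,4] PP   >
      [2,3] "the" : PP/N
      [3,4] "quickly" : N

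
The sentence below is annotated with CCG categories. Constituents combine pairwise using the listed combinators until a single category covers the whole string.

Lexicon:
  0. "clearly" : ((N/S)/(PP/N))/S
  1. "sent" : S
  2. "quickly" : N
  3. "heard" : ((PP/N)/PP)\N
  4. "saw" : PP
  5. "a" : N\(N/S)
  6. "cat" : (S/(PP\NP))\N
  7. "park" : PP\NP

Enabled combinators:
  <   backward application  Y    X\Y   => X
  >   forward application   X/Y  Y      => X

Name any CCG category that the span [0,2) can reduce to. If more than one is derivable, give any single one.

[0,8] S   >
  [0,7] S/(PP\NP)   <
    [0,6] N   <
      [0,5] N/S   >
        [0,2] (N/S)/(PP/N)   >
          [0,1] "clearly" : ((N/S)/(PP/N))/S
          [1,2] "sent" : S
        [2,5] PP/N   >
          [2,4] (PP/N)/PP   <
            [2,3] "quickly" : N
            [3,4] "heard" : ((PP/N)/PP)\N
          [4,5] "saw" : PP
      [5,6] "a" : N\(N/S)
    [6,7] "cat" : (S/(PP\NP))\N
  [7,8] "park" : PP\NP

(N/S)/(PP/N)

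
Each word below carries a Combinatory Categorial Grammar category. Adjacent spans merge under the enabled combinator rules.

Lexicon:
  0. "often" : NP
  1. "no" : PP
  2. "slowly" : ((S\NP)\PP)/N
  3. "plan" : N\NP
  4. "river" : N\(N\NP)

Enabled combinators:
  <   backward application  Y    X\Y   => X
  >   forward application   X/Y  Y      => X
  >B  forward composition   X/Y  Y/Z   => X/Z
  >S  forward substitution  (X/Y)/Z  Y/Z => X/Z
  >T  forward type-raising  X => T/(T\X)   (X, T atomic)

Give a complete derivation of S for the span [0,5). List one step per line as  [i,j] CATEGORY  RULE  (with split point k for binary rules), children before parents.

[0,5] S   >
  [0,1] S/(S\NP)   >T
    [0,1] "often" : NP
  [1,5] S\NP   <
    [1,2] "no" : PP
    [2,5] (S\NP)\PP   >
      [2,3] "slowly" : ((S\NP)\PP)/N
      [3,5] N   <
        [3,4] "plan" : N\NP
        [4,5] "river" : N\(N\NP)

[0,1] NP  lex  "often"
[0,1] S/(S\NP)  >T
[1,2] PP  lex  "no"
[2,3] ((S\NP)\PP)/N  lex  "slowly"
[3,4] N\NP  lex  "plan"
[4,5] N\(N\NP)  lex  "river"
[3,5] N  <  k=4
[2,5] (S\NP)\PP  >  k=3
[1,5] S\NP  <  k=2
[0,5] S  >  k=1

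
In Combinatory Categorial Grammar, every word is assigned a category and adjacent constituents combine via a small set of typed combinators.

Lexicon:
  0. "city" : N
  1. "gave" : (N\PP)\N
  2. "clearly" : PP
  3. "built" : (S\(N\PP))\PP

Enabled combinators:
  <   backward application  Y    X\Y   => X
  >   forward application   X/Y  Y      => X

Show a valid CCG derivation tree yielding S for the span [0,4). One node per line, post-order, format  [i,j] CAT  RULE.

[0,4] S   <
  [0,2] N\PP   <
    [0,1] "city" : N
    [1,2] "gave" : (N\PP)\N
  [2,4] S\(N\PP)   <
    [2,3] "clearly" : PP
    [3,4] "built" : (S\(N\PP))\PP

[0,1] N  lex  "city"
[1,2] (N\PP)\N  lex  "gave"
[0,2] N\PP  <  k=1
[2,3] PP  lex  "clearly"
[3,4] (S\(N\PP))\PP  lex  "built"
[2,4] S\(N\PP)  <  k=3
[0,4] S  <  k=2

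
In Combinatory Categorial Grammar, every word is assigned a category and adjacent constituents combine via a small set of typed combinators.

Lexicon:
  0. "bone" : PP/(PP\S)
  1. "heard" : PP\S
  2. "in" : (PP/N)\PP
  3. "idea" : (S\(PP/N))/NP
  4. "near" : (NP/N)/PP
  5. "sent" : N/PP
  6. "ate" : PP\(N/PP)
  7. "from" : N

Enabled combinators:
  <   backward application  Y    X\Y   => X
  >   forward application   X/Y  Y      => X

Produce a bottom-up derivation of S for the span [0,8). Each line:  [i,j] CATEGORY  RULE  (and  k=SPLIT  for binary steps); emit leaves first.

[0,8] S   <
  [0,3] PP/N   <
    [0,2] PP   >
      [0,1] "bone" : PP/(PP\S)
      [1,2] "heard" : PP\S
    [2,3] "in" : (PP/N)\PP
  [3,8] S\(PP/N)   >
    [3,4] "idea" : (S\(PP/N))/NP
    [4,8] NP   >
      [4,7] NP/N   >
        [4,5] "near" : (NP/N)/PP
        [5,7] PP   <
          [5,6] "sent" : N/PP
          [6,7] "ate" : PP\(N/PP)
      [7,8] "from" : N

[0,1] PP/(PP\S)  lex  "bone"
[1,2] PP\S  lex  "heard"
[0,2] PP  >  k=1
[2,3] (PP/N)\PP  lex  "in"
[0,3] PP/N  <  k=2
[3,4] (S\(PP/N))/NP  lex  "idea"
[4,5] (NP/N)/PP  lex  "near"
[5,6] N/PP  lex  "sent"
[6,7] PP\(N/PP)  lex  "ate"
[5,7] PP  <  k=6
[4,7] NP/N  >  k=5
[7,8] N  lex  "from"
[4,8] NP  >  k=7
[3,8] S\(PP/N)  >  k=4
[0,8] S  <  k=3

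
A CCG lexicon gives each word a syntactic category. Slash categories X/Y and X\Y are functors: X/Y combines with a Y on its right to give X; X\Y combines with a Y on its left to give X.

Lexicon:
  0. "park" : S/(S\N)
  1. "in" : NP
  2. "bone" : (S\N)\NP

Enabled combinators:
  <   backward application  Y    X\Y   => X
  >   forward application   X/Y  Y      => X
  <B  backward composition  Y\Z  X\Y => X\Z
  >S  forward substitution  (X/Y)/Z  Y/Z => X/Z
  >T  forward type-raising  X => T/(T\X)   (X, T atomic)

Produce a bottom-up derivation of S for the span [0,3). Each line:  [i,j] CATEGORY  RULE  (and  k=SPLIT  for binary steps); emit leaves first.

[0,1] S/(S\N)  lex  "park"
[1,2] NP  lex  "in"
[2,3] (S\N)\NP  lex  "bone"
[1,3] S\N  <  k=2
[0,3] S  >  k=1

[0,3] S   >
  [0,1] "park" : S/(S\N)
  [1,3] S\N   <
    [1,2] "in" : NP
    [2,3] "bone" : (S\N)\NP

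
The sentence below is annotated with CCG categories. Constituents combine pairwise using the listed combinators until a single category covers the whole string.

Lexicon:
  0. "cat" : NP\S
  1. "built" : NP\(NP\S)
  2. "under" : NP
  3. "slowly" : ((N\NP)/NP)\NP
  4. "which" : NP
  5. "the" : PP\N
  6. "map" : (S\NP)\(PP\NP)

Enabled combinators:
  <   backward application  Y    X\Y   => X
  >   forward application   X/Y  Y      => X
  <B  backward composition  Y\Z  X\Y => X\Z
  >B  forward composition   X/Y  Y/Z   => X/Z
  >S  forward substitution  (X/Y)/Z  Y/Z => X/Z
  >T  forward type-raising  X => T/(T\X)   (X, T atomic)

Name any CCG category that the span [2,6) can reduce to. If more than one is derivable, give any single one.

[0,7] S   <
  [0,2] NP   <
    [0,1] "cat" : NP\S
    [1,2] "built" : NP\(NP\S)
  [2,7] S\NP   <
    [2,6] PP\NP   <B
      [2,5] N\NP   >
        [2,4] (N\NP)/NP   <
          [2,3] "under" : NP
          [3,4] "slowly" : ((N\NP)/NP)\NP
        [4,5] "which" : NP
      [5,6] "the" : PP\N
    [6,7] "map" : (S\NP)\(PP\NP)

PP\NP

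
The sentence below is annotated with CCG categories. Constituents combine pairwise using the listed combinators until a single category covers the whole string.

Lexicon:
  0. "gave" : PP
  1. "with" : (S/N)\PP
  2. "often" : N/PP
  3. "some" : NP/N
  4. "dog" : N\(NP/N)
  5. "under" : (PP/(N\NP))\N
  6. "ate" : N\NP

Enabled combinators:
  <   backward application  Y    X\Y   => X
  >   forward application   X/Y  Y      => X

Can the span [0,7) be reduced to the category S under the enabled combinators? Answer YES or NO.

[0,7] S   >
  [0,2] S/N   <
    [0,1] "gave" : PP
    [1,2] "with" : (S/N)\PP
  [2,7] N   >
    [2,3] "often" : N/PP
    [3,7] PP   >
      [3,6] PP/(N\NP)   <
        [3,5] N   <
          [3,4] "some" : NP/N
          [4,5] "dog" : N\(NP/N)
        [5,6] "under" : (PP/(N\NP))\N
      [6,7] "ate" : N\NP

YES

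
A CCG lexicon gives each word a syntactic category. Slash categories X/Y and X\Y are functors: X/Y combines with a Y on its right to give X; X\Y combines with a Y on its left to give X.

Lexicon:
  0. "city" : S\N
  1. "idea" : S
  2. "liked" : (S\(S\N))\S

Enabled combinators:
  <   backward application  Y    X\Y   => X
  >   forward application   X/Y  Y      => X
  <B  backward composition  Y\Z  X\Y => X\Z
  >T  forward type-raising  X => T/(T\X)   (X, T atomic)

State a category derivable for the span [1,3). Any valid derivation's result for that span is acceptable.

[0,3] S   <
  [0,1] "city" : S\N
  [1,3] S\(S\N)   <
    [1,2] "idea" : S
    [2,3] "liked" : (S\(S\N))\S

S\(S\N)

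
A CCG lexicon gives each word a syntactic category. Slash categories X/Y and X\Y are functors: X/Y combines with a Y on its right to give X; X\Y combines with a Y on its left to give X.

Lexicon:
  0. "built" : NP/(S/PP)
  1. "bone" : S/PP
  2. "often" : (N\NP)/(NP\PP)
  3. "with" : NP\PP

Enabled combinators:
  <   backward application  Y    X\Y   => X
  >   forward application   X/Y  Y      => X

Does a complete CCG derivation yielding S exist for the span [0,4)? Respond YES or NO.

NO

NP/(S/PP) S/PP (N\NP)/(NP\PP) NP\PP
CKY chart[0,4] = {N}; S ∉ chart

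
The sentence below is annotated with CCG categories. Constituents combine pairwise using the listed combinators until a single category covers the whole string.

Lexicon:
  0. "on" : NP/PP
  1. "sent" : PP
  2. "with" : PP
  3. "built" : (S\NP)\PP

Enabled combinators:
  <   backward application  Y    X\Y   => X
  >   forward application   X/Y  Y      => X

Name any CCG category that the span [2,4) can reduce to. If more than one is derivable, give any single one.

[0,4] S   <
  [0,2] NP   >
    [0,1] "on" : NP/PP
    [1,2] "sent" : PP
  [2,4] S\NP   <
    [2,3] "with" : PP
    [3,4] "built" : (S\NP)\PP

S\NP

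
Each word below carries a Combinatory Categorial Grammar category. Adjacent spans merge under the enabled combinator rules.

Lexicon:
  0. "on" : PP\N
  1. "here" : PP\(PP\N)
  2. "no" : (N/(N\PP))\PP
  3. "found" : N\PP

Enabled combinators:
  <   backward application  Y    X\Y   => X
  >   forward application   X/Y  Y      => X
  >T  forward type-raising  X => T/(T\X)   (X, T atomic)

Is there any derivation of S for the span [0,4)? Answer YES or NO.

NO

PP\N PP\(PP\N) (N/(N\PP))\PP N\PP
CKY chart[0,4] = {N, N/(N\N), NP/(NP\N), PP/(PP\N), S/(S\N)}; S ∉ chart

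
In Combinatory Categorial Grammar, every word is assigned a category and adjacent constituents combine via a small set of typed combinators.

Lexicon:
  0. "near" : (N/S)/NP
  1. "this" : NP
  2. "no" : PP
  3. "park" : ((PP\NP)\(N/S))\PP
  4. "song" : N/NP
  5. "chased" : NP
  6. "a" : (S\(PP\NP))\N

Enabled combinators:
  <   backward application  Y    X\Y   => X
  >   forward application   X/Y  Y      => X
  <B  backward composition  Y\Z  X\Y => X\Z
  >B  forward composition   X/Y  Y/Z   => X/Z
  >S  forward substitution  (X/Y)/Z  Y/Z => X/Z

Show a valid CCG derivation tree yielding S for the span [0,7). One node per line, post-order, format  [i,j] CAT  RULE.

[0,1] (N/S)/NP  lex  "near"
[1,2] NP  lex  "this"
[0,2] N/S  >  k=1
[2,3] PP  lex  "no"
[3,4] ((PP\NP)\(N/S))\PP  lex  "park"
[2,4] (PP\NP)\(N/S)  <  k=3
[0,4] PP\NP  <  k=2
[4,5] N/NP  lex  "song"
[5,6] NP  lex  "chased"
[4,6] N  >  k=5
[6,7] (S\(PP\NP))\N  lex  "a"
[4,7] S\(PP\NP)  <  k=6
[0,7] S  <  k=4

[0,7] S   <
  [0,4] PP\NP   <
    [0,2] N/S   >
      [0,1] "near" : (N/S)/NP
      [1,2] "this" : NP
    [2,4] (PP\NP)\(N/S)   <
      [2,3] "no" : PP
      [3,4] "park" : ((PP\NP)\(N/S))\PP
  [4,7] S\(PP\NP)   <
    [4,6] N   >
      [4,5] "song" : N/NP
      [5,6] "chased" : NP
    [6,7] "a" : (S\(PP\NP))\N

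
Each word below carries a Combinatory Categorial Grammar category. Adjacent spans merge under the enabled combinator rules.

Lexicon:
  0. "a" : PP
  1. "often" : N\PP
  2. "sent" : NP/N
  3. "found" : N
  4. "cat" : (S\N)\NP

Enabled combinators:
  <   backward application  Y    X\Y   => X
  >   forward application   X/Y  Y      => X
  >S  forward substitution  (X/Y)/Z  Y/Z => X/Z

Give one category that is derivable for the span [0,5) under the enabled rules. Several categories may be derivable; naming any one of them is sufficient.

S

[0,5] S   <
  [0,2] N   <
    [0,1] "a" : PP
    [1,2] "often" : N\PP
  [2,5] S\N   <
    [2,4] NP   >
      [2,3] "sent" : NP/N
      [3,4] "found" : N
    [4,5] "cat" : (S\N)\NP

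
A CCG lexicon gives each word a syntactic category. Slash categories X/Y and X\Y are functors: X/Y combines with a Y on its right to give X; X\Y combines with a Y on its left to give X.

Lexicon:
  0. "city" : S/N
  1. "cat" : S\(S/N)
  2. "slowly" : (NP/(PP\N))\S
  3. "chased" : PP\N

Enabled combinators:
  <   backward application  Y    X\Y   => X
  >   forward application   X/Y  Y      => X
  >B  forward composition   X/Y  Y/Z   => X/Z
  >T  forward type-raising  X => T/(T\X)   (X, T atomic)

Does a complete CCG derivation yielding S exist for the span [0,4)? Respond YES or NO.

NO

S/N S\(S/N) (NP/(PP\N))\S PP\N
CKY chart[0,4] = {N/(N\NP), NP, NP/(NP\NP), PP/(PP\NP), S/(S\NP)}; S ∉ chart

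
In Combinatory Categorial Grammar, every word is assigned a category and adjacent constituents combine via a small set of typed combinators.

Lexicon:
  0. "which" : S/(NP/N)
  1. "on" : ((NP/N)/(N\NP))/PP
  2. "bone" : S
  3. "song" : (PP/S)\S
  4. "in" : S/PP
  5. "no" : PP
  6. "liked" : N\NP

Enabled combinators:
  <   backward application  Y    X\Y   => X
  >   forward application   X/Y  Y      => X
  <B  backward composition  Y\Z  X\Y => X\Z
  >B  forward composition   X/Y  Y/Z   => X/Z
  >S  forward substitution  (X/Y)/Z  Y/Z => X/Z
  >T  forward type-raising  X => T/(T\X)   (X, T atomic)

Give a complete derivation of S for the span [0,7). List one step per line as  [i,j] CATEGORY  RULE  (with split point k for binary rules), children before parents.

[0,1] S/(NP/N)  lex  "which"
[1,2] ((NP/N)/(N\NP))/PP  lex  "on"
[2,3] S  lex  "bone"
[3,4] (PP/S)\S  lex  "song"
[2,4] PP/S  <  k=3
[4,5] S/PP  lex  "in"
[5,6] PP  lex  "no"
[4,6] S  >  k=5
[2,6] PP  >  k=4
[1,6] (NP/N)/(N\NP)  >  k=2
[6,7] N\NP  lex  "liked"
[1,7] NP/N  >  k=6
[0,7] S  >  k=1

[0,7] S   >
  [0,1] "which" : S/(NP/N)
  [1,7] NP/N   >
    [1,6] (NP/N)/(N\NP)   >
      [1,2] "on" : ((NP/N)/(N\NP))/PP
      [2,6] PP   >
        [2,4] PP/S   <
          [2,3] "bone" : S
          [3,4] "song" : (PP/S)\S
        [4,6] S   >
          [4,5] "in" : S/PP
          [5,6] "no" : PP
    [6,7] "liked" : N\NP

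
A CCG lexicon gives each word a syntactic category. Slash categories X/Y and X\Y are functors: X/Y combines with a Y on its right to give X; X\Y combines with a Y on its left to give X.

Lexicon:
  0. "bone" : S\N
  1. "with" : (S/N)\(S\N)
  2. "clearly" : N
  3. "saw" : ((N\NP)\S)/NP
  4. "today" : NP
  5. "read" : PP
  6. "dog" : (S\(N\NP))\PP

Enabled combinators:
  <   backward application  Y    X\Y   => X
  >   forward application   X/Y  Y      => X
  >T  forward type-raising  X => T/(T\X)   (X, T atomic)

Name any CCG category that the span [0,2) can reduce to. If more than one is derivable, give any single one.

S/N

[0,7] S   <
  [0,5] N\NP   <
    [0,3] S   >
      [0,2] S/N   <
        [0,1] "bone" : S\N
        [1,2] "with" : (S/N)\(S\N)
      [2,3] "clearly" : N
    [3,5] (N\NP)\S   >
      [3,4] "saw" : ((N\NP)\S)/NP
      [4,5] "today" : NP
  [5,7] S\(N\NP)   <
    [5,6] "read" : PP
    [6,7] "dog" : (S\(N\NP))\PP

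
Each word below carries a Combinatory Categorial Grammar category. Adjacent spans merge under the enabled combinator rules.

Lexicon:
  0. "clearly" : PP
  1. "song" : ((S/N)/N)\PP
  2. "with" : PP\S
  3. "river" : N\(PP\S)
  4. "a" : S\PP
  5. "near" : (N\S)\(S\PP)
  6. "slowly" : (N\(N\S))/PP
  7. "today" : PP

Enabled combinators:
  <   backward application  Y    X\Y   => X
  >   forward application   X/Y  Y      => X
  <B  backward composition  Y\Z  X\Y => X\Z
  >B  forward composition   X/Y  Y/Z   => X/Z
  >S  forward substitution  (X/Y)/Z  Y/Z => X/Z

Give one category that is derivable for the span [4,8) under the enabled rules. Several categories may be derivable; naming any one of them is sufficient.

N

[0,8] S   >
  [0,4] S/N   >
    [0,2] (S/N)/N   <
      [0,1] "clearly" : PP
      [1,2] "song" : ((S/N)/N)\PP
    [2,4] N   <
      [2,3] "with" : PP\S
      [3,4] "river" : N\(PP\S)
  [4,8] N   <
    [4,6] N\S   <
      [4,5] "a" : S\PP
      [5,6] "near" : (N\S)\(S\PP)
    [6,8] N\(N\S)   >
      [6,7] "slowly" : (N\(N\S))/PP
      [7,8] "today" : PP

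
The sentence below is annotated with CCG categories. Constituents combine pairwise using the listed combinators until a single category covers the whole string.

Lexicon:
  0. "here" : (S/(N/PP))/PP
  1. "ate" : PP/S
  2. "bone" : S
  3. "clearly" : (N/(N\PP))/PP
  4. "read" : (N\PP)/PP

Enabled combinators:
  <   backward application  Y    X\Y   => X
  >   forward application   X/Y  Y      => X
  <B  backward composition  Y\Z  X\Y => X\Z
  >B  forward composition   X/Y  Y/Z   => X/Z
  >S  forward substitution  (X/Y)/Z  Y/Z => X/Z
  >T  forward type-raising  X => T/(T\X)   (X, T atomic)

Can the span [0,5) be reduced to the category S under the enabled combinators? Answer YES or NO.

[0,5] S   >
  [0,3] S/(N/PP)   >
    [0,1] "here" : (S/(N/PP))/PP
    [1,3] PP   >
      [1,2] "ate" : PP/S
      [2,3] "bone" : S
  [3,5] N/PP   >S
    [3,4] "clearly" : (N/(N\PP))/PP
    [4,5] "read" : (N\PP)/PP

YES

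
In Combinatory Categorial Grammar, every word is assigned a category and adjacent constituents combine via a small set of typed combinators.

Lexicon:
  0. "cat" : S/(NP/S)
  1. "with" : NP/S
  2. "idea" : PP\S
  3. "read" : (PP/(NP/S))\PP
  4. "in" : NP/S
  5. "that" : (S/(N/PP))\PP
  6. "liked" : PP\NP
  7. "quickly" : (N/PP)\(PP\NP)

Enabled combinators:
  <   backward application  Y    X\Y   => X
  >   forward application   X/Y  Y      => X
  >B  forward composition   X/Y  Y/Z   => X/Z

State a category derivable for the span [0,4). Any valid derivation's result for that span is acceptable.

PP/(NP/S)

[0,8] S   >
  [0,6] S/(N/PP)   <
    [0,5] PP   >
      [0,4] PP/(NP/S)   <
        [0,3] PP   <
          [0,2] S   >
            [0,1] "cat" : S/(NP/S)
            [1,2] "with" : NP/S
          [2,3] "idea" : PP\S
        [3,4] "read" : (PP/(NP/S))\PP
      [4,5] "in" : NP/S
    [5,6] "that" : (S/(N/PP))\PP
  [6,8] N/PP   <
    [6,7] "liked" : PP\NP
    [7,8] "quickly" : (N/PP)\(PP\NP)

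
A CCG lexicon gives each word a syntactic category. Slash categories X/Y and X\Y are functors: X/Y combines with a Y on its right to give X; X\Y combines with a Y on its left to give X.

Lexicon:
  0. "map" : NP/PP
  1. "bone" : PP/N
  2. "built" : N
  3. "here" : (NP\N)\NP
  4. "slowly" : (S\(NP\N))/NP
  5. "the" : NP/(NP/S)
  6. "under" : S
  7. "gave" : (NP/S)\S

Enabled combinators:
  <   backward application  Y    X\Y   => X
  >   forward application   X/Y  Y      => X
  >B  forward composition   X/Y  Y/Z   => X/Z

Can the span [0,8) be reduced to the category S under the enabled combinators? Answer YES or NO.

YES

[0,8] S   <
  [0,4] NP\N   <
    [0,3] NP   >
      [0,1] "map" : NP/PP
      [1,3] PP   >
        [1,2] "bone" : PP/N
        [2,3] "built" : N
    [3,4] "here" : (NP\N)\NP
  [4,8] S\(NP\N)   >
    [4,5] "slowly" : (S\(NP\N))/NP
    [5,8] NP   >
      [5,6] "the" : NP/(NP/S)
      [6,8] NP/S   <
        [6,7] "under" : S
        [7,8] "gave" : (NP/S)\S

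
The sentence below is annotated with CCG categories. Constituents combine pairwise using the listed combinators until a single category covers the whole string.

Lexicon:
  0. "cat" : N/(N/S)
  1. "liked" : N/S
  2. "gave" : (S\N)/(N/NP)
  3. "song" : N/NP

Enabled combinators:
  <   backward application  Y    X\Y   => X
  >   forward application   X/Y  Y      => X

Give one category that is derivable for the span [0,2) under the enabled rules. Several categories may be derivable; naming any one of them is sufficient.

[0,4] S   <
  [0,2] N   >
    [0,1] "cat" : N/(N/S)
    [1,2] "liked" : N/S
  [2,4] S\N   >
    [2,3] "gave" : (S\N)/(N/NP)
    [3,4] "song" : N/NP

N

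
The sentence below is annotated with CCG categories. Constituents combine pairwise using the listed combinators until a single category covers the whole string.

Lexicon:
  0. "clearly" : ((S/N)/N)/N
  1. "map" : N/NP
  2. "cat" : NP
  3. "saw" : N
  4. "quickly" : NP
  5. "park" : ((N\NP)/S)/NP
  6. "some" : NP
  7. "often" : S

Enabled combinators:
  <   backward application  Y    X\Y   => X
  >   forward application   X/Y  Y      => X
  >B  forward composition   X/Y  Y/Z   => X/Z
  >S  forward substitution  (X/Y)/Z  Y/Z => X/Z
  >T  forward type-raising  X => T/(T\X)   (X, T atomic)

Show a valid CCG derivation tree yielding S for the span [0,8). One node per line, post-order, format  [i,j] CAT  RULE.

[0,8] S   >
  [0,4] S/N   >
    [0,3] (S/N)/N   >
      [0,1] "clearly" : ((S/N)/N)/N
      [1,3] N   >
        [1,2] "map" : N/NP
        [2,3] "cat" : NP
    [3,4] "saw" : N
  [4,8] N   >
    [4,5] N/(N\NP)   >T
      [4,5] "quickly" : NP
    [5,8] N\NP   >
      [5,7] (N\NP)/S   >
        [5,6] "park" : ((N\NP)/S)/NP
        [6,7] "some" : NP
      [7,8] "often" : S

[0,1] ((S/N)/N)/N  lex  "clearly"
[1,2] N/NP  lex  "map"
[2,3] NP  lex  "cat"
[1,3] N  >  k=2
[0,3] (S/N)/N  >  k=1
[3,4] N  lex  "saw"
[0,4] S/N  >  k=3
[4,5] NP  lex  "quickly"
[4,5] N/(N\NP)  >T
[5,6] ((N\NP)/S)/NP  lex  "park"
[6,7] NP  lex  "some"
[5,7] (N\NP)/S  >  k=6
[7,8] S  lex  "often"
[5,8] N\NP  >  k=7
[4,8] N  >  k=5
[0,8] S  >  k=4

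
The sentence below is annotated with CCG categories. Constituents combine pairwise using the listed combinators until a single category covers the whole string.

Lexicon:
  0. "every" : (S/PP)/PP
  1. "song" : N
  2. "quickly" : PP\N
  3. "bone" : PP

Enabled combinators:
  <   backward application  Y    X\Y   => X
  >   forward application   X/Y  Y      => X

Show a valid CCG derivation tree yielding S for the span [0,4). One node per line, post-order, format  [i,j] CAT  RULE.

[0,1] (S/PP)/PP  lex  "every"
[1,2] N  lex  "song"
[2,3] PP\N  lex  "quickly"
[1,3] PP  <  k=2
[0,3] S/PP  >  k=1
[3,4] PP  lex  "bone"
[0,4] S  >  k=3

[0,4] S   >
  [0,3] S/PP   >
    [0,1] "every" : (S/PP)/PP
    [1,3] PP   <
      [1,2] "song" : N
      [2,3] "quickly" : PP\N
  [3,4] "bone" : PP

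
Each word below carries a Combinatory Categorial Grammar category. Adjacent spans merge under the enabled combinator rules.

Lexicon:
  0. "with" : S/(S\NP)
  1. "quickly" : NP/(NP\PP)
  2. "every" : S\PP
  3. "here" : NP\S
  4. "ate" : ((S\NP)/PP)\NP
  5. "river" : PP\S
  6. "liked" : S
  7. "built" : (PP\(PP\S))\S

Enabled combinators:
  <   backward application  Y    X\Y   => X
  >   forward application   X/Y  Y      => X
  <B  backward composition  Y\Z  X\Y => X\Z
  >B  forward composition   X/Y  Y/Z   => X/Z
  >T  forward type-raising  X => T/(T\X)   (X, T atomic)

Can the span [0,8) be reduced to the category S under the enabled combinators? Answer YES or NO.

[0,8] S   >
  [0,1] "with" : S/(S\NP)
  [1,8] S\NP   >
    [1,5] (S\NP)/PP   <
      [1,4] NP   >
        [1,2] "quickly" : NP/(NP\PP)
        [2,4] NP\PP   <B
          [2,3] "every" : S\PP
          [3,4] "here" : NP\S
      [4,5] "ate" : ((S\NP)/PP)\NP
    [5,8] PP   <
      [5,6] "river" : PP\S
      [6,8] PP\(PP\S)   <
        [6,7] "liked" : S
        [7,8] "built" : (PP\(PP\S))\S

YES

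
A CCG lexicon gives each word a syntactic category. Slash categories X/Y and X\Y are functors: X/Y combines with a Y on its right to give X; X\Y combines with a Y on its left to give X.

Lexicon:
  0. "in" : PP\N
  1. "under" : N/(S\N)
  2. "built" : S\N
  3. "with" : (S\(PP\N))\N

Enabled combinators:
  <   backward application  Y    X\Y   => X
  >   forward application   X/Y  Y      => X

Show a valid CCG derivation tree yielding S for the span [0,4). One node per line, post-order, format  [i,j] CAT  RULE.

[0,4] S   <
  [0,1] "in" : PP\N
  [1,4] S\(PP\N)   <
    [1,3] N   >
      [1,2] "under" : N/(S\N)
      [2,3] "built" : S\N
    [3,4] "with" : (S\(PP\N))\N

[0,1] PP\N  lex  "in"
[1,2] N/(S\N)  lex  "under"
[2,3] S\N  lex  "built"
[1,3] N  >  k=2
[3,4] (S\(PP\N))\N  lex  "with"
[1,4] S\(PP\N)  <  k=3
[0,4] S  <  k=1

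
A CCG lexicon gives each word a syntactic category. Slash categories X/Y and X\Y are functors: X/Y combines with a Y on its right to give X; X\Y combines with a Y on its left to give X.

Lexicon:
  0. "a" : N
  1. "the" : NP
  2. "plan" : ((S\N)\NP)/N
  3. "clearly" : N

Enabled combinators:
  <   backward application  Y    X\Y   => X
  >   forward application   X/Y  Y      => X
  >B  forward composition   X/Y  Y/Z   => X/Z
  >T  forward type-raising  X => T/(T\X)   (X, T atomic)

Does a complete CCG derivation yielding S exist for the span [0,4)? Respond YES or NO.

YES

[0,4] S   <
  [0,1] "a" : N
  [1,4] S\N   <
    [1,2] "the" : NP
    [2,4] (S\N)\NP   >
      [2,3] "plan" : ((S\N)\NP)/N
      [3,4] "clearly" : N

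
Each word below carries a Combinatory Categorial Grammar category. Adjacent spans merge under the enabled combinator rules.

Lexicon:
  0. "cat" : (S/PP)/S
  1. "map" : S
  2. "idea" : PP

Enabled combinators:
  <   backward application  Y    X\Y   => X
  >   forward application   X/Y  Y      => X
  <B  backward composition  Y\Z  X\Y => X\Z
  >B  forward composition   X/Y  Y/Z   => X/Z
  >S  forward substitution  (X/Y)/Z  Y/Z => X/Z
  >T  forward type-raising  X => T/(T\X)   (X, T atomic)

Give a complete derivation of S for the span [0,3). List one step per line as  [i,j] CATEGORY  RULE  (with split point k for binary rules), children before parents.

[0,1] (S/PP)/S  lex  "cat"
[1,2] S  lex  "map"
[0,2] S/PP  >  k=1
[2,3] PP  lex  "idea"
[0,3] S  >  k=2

[0,3] S   >
  [0,2] S/PP   >
    [0,1] "cat" : (S/PP)/S
    [1,2] "map" : S
  [2,3] "idea" : PP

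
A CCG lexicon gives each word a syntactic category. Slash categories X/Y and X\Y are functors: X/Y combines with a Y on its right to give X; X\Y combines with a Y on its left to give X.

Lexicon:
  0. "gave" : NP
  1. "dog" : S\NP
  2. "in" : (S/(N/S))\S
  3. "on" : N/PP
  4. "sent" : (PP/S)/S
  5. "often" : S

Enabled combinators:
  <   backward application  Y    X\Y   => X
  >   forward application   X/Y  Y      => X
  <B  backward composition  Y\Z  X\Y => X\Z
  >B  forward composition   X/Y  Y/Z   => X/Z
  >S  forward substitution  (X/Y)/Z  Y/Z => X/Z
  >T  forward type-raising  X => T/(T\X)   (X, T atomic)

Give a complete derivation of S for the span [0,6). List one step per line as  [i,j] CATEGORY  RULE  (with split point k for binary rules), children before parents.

[0,6] S   >
  [0,3] S/(N/S)   <
    [0,2] S   <
      [0,1] "gave" : NP
      [1,2] "dog" : S\NP
    [2,3] "in" : (S/(N/S))\S
  [3,6] N/S   >B
    [3,4] "on" : N/PP
    [4,6] PP/S   >
      [4,5] "sent" : (PP/S)/S
      [5,6] "often" : S

[0,1] NP  lex  "gave"
[1,2] S\NP  lex  "dog"
[0,2] S  <  k=1
[2,3] (S/(N/S))\S  lex  "in"
[0,3] S/(N/S)  <  k=2
[3,4] N/PP  lex  "on"
[4,5] (PP/S)/S  lex  "sent"
[5,6] S  lex  "often"
[4,6] PP/S  >  k=5
[3,6] N/S  >B  k=4
[0,6] S  >  k=3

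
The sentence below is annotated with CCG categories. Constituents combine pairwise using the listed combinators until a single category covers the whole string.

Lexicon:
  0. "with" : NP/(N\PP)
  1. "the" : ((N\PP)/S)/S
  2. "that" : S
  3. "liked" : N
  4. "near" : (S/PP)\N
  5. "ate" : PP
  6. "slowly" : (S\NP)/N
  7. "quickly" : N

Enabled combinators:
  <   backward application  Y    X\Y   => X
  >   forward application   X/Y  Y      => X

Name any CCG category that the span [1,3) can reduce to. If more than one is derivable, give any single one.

[0,8] S   <
  [0,6] NP   >
    [0,1] "with" : NP/(N\PP)
    [1,6] N\PP   >
      [1,3] (N\PP)/S   >
        [1,2] "the" : ((N\PP)/S)/S
        [2,3] "that" : S
      [3,6] S   >
        [3,5] S/PP   <
          [3,4] "liked" : N
          [4,5] "near" : (S/PP)\N
        [5,6] "ate" : PP
  [6,8] S\NP   >
    [6,7] "slowly" : (S\NP)/N
    [7,8] "quickly" : N

(N\PP)/S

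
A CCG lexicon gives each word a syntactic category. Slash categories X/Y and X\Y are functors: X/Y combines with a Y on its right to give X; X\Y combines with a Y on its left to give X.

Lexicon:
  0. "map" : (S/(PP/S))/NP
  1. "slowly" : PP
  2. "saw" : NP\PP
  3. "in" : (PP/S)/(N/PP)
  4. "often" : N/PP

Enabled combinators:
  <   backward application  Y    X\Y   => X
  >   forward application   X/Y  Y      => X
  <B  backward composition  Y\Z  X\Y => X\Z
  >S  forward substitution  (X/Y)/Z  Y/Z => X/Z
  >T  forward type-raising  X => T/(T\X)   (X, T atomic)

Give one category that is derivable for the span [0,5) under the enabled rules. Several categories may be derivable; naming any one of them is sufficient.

[0,5] S   >
  [0,3] S/(PP/S)   >
    [0,1] "map" : (S/(PP/S))/NP
    [1,3] NP   <
      [1,2] "slowly" : PP
      [2,3] "saw" : NP\PP
  [3,5] PP/S   >
    [3,4] "in" : (PP/S)/(N/PP)
    [4,5] "often" : N/PP

S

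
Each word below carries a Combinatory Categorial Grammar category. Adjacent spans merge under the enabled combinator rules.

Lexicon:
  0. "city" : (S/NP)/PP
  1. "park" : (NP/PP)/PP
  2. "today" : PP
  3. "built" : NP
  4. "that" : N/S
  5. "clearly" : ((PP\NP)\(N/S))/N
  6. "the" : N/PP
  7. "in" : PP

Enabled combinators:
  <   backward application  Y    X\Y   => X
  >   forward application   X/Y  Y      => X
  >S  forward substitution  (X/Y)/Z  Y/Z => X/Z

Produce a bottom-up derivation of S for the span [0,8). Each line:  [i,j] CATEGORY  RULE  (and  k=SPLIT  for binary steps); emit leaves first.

[0,1] (S/NP)/PP  lex  "city"
[1,2] (NP/PP)/PP  lex  "park"
[2,3] PP  lex  "today"
[1,3] NP/PP  >  k=2
[0,3] S/PP  >S  k=1
[3,4] NP  lex  "built"
[4,5] N/S  lex  "that"
[5,6] ((PP\NP)\(N/S))/N  lex  "clearly"
[6,7] N/PP  lex  "the"
[7,8] PP  lex  "in"
[6,8] N  >  k=7
[5,8] (PP\NP)\(N/S)  >  k=6
[4,8] PP\NP  <  k=5
[3,8] PP  <  k=4
[0,8] S  >  k=3

[0,8] S   >
  [0,3] S/PP   >S
    [0,1] "city" : (S/NP)/PP
    [1,3] NP/PP   >
      [1,2] "park" : (NP/PP)/PP
      [2,3] "today" : PP
  [3,8] PP   <
    [3,4] "built" : NP
    [4,8] PP\NP   <
      [4,5] "that" : N/S
      [5,8] (PP\NP)\(N/S)   >
        [5,6] "clearly" : ((PP\NP)\(N/S))/N
        [6,8] N   >
          [6,7] "the" : N/PP
          [7,8] "in" : PP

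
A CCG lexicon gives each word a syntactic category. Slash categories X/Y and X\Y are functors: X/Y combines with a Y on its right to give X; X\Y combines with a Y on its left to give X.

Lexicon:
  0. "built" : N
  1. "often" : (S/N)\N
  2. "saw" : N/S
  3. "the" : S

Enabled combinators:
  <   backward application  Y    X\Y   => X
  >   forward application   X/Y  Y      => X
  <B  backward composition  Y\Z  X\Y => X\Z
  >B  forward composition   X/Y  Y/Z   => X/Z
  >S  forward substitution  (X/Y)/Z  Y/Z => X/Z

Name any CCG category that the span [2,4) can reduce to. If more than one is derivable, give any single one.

N

[0,4] S   >
  [0,2] S/N   <
    [0,1] "built" : N
    [1,2] "often" : (S/N)\N
  [2,4] N   >
    [2,3] "saw" : N/S
    [3,4] "the" : S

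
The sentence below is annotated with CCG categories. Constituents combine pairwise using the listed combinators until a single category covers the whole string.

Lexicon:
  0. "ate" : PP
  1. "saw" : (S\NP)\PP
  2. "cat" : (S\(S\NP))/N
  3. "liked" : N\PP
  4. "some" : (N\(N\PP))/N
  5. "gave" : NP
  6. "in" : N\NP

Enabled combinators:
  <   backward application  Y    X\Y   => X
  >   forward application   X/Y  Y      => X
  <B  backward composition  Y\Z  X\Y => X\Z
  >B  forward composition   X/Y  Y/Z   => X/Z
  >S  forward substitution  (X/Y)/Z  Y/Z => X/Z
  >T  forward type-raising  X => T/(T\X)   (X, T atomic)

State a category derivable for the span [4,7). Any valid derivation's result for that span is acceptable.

[0,7] S   <
  [0,2] S\NP   <
    [0,1] "ate" : PP
    [1,2] "saw" : (S\NP)\PP
  [2,7] S\(S\NP)   >
    [2,3] "cat" : (S\(S\NP))/N
    [3,7] N   <
      [3,4] "liked" : N\PP
      [4,7] N\(N\PP)   >
        [4,5] "some" : (N\(N\PP))/N
        [5,7] N   <
          [5,6] "gave" : NP
          [6,7] "in" : N\NP

N\(N\PP)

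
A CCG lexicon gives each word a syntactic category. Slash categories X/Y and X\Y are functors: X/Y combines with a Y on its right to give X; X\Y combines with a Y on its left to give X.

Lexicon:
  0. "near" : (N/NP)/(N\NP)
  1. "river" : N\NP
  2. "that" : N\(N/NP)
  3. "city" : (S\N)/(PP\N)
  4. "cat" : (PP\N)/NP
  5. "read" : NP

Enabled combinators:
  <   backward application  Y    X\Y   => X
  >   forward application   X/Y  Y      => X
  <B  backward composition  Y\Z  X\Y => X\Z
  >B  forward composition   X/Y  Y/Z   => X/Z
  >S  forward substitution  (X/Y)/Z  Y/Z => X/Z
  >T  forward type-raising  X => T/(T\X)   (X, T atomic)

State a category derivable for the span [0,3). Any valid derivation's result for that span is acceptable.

[0,6] S   <
  [0,3] N   <
    [0,2] N/NP   >
      [0,1] "near" : (N/NP)/(N\NP)
      [1,2] "river" : N\NP
    [2,3] "that" : N\(N/NP)
  [3,6] S\N   >
    [3,4] "city" : (S\N)/(PP\N)
    [4,6] PP\N   >
      [4,5] "cat" : (PP\N)/NP
      [5,6] "read" : NP

N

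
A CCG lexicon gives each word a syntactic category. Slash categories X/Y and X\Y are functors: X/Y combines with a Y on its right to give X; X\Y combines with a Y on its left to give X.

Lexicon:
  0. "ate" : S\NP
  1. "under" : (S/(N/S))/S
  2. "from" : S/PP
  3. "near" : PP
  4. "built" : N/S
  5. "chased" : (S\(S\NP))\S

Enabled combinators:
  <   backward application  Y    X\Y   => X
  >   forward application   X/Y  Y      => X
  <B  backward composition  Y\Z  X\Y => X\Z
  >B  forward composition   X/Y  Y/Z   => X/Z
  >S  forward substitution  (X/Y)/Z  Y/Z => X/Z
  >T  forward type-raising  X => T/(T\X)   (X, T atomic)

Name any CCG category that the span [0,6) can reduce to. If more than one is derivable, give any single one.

[0,6] S   <
  [0,1] "ate" : S\NP
  [1,6] S\(S\NP)   <
    [1,5] S   >
      [1,4] S/(N/S)   >
        [1,2] "under" : (S/(N/S))/S
        [2,4] S   >
          [2,3] "from" : S/PP
          [3,4] "near" : PP
      [4,5] "built" : N/S
    [5,6] "chased" : (S\(S\NP))\S

S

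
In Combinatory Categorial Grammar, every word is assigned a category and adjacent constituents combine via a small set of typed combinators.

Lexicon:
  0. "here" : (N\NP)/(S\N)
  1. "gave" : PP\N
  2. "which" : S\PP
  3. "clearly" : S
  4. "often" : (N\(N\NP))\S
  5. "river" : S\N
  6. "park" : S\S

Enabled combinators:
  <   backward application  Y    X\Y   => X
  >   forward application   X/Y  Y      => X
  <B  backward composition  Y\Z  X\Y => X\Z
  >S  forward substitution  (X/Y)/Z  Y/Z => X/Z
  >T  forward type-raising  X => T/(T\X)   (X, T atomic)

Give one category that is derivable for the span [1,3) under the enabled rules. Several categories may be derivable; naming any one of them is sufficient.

S\N

[0,7] S   <
  [0,5] N   <
    [0,3] N\NP   >
      [0,1] "here" : (N\NP)/(S\N)
      [1,3] S\N   <B
        [1,2] "gave" : PP\N
        [2,3] "which" : S\PP
    [3,5] N\(N\NP)   <
      [3,4] "clearly" : S
      [4,5] "often" : (N\(N\NP))\S
  [5,7] S\N   <B
    [5,6] "river" : S\N
    [6,7] "park" : S\S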